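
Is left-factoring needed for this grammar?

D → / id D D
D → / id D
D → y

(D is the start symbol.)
Left-factoring is needed when two productions for the same non-terminal
share a common prefix on the right-hand side.

Productions for D:
  D → / id D D
  D → / id D
  D → y

Found common prefix '/ id D' in productions for D

Answer: Yes, D has productions with common prefix '/ id D'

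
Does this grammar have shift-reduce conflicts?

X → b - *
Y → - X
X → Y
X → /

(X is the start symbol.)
Augment with X' → X and build the canonical LR(0) collection (I0 = CLOSURE({[X' → . X]}), then GOTO on every symbol after a dot until no new states appear). It has 9 states:
  I0: { [X → . /], [X → . Y], [X → . b - *], [X' → . X], [Y → . - X] }  — shift
  I1: { [X → . /], [X → . Y], [X → . b - *], [Y → - . X], [Y → . - X] }  — shift
  I2: { [X → / .] }  — reduce
  I3: { [X' → X .] }  — accept
  I4: { [X → Y .] }  — reduce
  I5: { [X → b . - *] }  — shift
  I6: { [X → b - . *] }  — shift
  I7: { [X → b - * .] }  — reduce
  I8: { [Y → - X .] }  — reduce

No state contains both a complete item and a shift item.

Answer: No shift-reduce conflicts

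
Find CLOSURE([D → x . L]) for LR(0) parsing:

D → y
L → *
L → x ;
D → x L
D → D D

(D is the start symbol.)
{ [D → x . L], [L → . *], [L → . x ;] }

To compute CLOSURE, for each item [A → α.Bβ] where B is a non-terminal, add [B → .γ] for all productions B → γ; repeat for the newly added items until nothing changes.

Start with: [D → x . L]
  [D → x . L] has the dot before L: add [L → . *], [L → . x ;]
No further items can be added.

CLOSURE = { [D → x . L], [L → . *], [L → . x ;] }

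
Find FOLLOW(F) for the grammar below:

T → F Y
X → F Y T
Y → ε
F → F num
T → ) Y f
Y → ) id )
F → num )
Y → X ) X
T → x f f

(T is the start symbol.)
To compute FOLLOW(F), find every occurrence of F on a right-hand side N → α F β: add FIRST(β) \ {ε}, and if β is empty or nullable also add FOLLOW(N). Iterate to a fixed point.

In T → F Y: F is followed by Y, add FIRST(Y) \ {ε} = { ')', 'num' }
  Y is nullable, so also add FOLLOW(T)
In X → F Y T: F is followed by Y T, add FIRST(Y T) \ {ε} = { ')', 'num', 'x' }
In F → F num: F is followed by num, add FIRST(num) \ {ε} = { 'num' }

The FOLLOW sets referred to above (computed the same way, to a fixed point):
  FOLLOW(T) = { $, ')', 'f', 'num', 'x' }

Taking the union: FOLLOW(F) = { $, ')', 'f', 'num', 'x' }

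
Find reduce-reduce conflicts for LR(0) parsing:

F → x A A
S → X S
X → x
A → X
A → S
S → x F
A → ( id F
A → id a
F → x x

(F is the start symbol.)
A reduce-reduce conflict occurs when an LR(0) state has two complete items [A → α .] and [B → β .] — both call for a reduction, and with no lookahead the parser cannot choose between them.

Augment with F' → F and build the canonical LR(0) collection (I0 = CLOSURE({[F' → . F]}), then GOTO on every symbol after a dot until no new states appear). It has 17 states:
  I0: { [F → . x A A], [F → . x x], [F' → . F] }  — shift
  I1: { [F' → F .] }  — accept
  I2: { [A → . ( id F], [A → . S], [A → . X], [A → . id a], [F → x . A A], [F → x . x], [S → . X S], [S → . x F], [X → . x] }  — shift
  I3: { [A → ( . id F] }  — shift
  I4: { [A → . ( id F], [A → . S], [A → . X], [A → . id a], [F → x A . A], [S → . X S], [S → . x F], [X → . x] }  — shift
  I5: { [A → S .] }  — reduce
  I6: { [A → X .], [S → . X S], [S → . x F], [S → X . S], [X → . x] }  — shift, reduce
  I7: { [A → id . a] }  — shift
  I8: { [F → . x A A], [F → . x x], [F → x x .], [S → x . F], [X → x .] }  — shift, 2 reduces
  I9: { [S → x F .] }  — reduce
  I10: { [A → id a .] }  — reduce
  I11: { [S → X S .] }  — reduce
  I12: { [S → . X S], [S → . x F], [S → X . S], [X → . x] }  — shift
  I13: { [F → . x A A], [F → . x x], [S → x . F], [X → x .] }  — shift, reduce
  I14: { [F → x A A .] }  — reduce
  I15: { [A → ( id . F], [F → . x A A], [F → . x x] }  — shift
  I16: { [A → ( id F .] }  — reduce

I8 contains complete items [F → x x .], [X → x .] — reduce-reduce conflict.

Answer: Yes — I8: [F → x x .] vs [X → x .]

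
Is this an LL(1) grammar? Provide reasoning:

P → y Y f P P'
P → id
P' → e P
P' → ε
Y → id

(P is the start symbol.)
No. Predict set conflict for P': { 'e' }

A grammar is LL(1) if for each non-terminal N with multiple productions, the predict sets of those productions are pairwise disjoint, where PREDICT(N → α) = (FIRST(α) \ {ε}) ∪ (FOLLOW(N) if α ⇒* ε).

Relevant sets:
  FOLLOW(P') = { $, 'e' }

For P:
  PREDICT(P → y Y f P P') = { 'y' }
  PREDICT(P → id) = { 'id' }
For P':
  PREDICT(P' → e P) = { 'e' }
  PREDICT(P' → ε) = { $, 'e' }
Y has a single production, so nothing to check there.

Conflict found: Predict set conflict for P': { 'e' }
The grammar is NOT LL(1).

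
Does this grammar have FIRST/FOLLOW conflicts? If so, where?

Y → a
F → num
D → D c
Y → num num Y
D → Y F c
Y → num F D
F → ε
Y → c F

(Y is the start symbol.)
Yes. F → num with FOLLOW(F) on { 'num' }

Nullable non-terminals: F.

F: nullable alternative(s) F → ε; FOLLOW(F) = { $, 'a', 'c', 'num' }
  F → num: FIRST \ {ε} = { 'num' } — overlaps FOLLOW(F) on { 'num' }: CONFLICT
  F → ε: FIRST \ {ε} = { } — this is the only nullable alternative, skip

D, Y have no nullable alternative, so no FIRST/FOLLOW check is needed there.

So the grammar has 1 FIRST/FOLLOW conflict (marked CONFLICT above).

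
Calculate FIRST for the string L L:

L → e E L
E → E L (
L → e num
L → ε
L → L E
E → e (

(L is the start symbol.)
{ 'e', ε }

FIRST sets of the non-terminals involved (from the grammar, by fixed-point iteration):
  FIRST(L) = { 'e', ε }

To compute FIRST(L L), process the symbols left to right:
Symbol L is a non-terminal. Add FIRST(L) \ {ε} = { 'e' }
L is nullable (ε ∈ FIRST(L)), continue to the next symbol.
Symbol L is a non-terminal. Add FIRST(L) \ {ε} = { 'e' }
L is nullable (ε ∈ FIRST(L)), continue to the next symbol.
All symbols are nullable, so ε is in the result.
FIRST(L L) = { 'e', ε }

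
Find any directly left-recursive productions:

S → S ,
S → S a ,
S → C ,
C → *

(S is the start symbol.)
Yes, S is left-recursive

S → S ,: LEFT RECURSIVE (starts with S)
S → S a ,: LEFT RECURSIVE (starts with S)
S → C ,: starts with C
C → *: starts with '*'

The grammar has direct left recursion on: S.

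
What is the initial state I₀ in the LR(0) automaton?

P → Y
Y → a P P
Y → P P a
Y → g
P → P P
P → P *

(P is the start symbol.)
First, augment the grammar with P' → P
I₀ = CLOSURE({ [P' → . P] }):
  [P' → . P] has the dot before P: add [P → . Y], [P → . P P], [P → . P *]
  [P → . Y] has the dot before Y: add [Y → . a P P], [Y → . P P a], [Y → . g]
No further items can be added.

I₀ = { [P → . P *], [P → . P P], [P → . Y], [P' → . P], [Y → . P P a], [Y → . a P P], [Y → . g] }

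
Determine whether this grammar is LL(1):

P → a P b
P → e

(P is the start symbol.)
A grammar is LL(1) if for each non-terminal N with multiple productions, the predict sets of those productions are pairwise disjoint, where PREDICT(N → α) = (FIRST(α) \ {ε}) ∪ (FOLLOW(N) if α ⇒* ε).

For P:
  PREDICT(P → a P b) = { 'a' }
  PREDICT(P → e) = { 'e' }

All predict sets are disjoint. The grammar IS LL(1).

Answer: Yes, the grammar is LL(1).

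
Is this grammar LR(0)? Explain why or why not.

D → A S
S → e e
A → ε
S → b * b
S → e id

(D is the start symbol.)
Yes, the grammar is LR(0)

A grammar is LR(0) if no state in the canonical LR(0) collection has:
  - both a shift item (dot before a terminal) and a complete item (shift-reduce conflict), or
  - two or more complete items (reduce-reduce conflict; the accept item [D' → D .] counts as a complete item here).

Augment with D' → D and build the canonical LR(0) collection (I0 = CLOSURE({[D' → . D]}), then GOTO on every symbol after a dot until no new states appear). It has 10 states:
  I0: { [A → .], [D → . A S], [D' → . D] }  — reduce
  I1: { [D → A . S], [S → . b * b], [S → . e e], [S → . e id] }  — shift
  I2: { [D' → D .] }  — accept
  I3: { [D → A S .] }  — reduce
  I4: { [S → b . * b] }  — shift
  I5: { [S → e . e], [S → e . id] }  — shift
  I6: { [S → e e .] }  — reduce
  I7: { [S → e id .] }  — reduce
  I8: { [S → b * . b] }  — shift
  I9: { [S → b * b .] }  — reduce

Every state is either a pure shift/goto state or contains exactly one complete item and nothing to shift — no conflicts. The grammar is LR(0).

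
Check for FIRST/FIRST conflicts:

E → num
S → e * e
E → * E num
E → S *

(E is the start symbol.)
No FIRST/FIRST conflicts.

FIRST sets of the non-terminals at (or reachable through a nullable prefix from) the front of some alternative:
  FIRST(S) = { 'e' }

Productions for E:
  E → num: FIRST = { 'num' }
  E → * E num: FIRST = { '*' }
  E → S *: FIRST = { 'e' }
S has only one production, so no FIRST/FIRST conflict is possible there.

All alternatives of each non-terminal have pairwise disjoint FIRST sets.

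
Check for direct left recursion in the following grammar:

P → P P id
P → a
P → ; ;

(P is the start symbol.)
Yes, P is left-recursive

Direct left recursion occurs when N → N α for some non-terminal N (the right-hand side begins with the left-hand side itself).

P → P P id: LEFT RECURSIVE (starts with P)
P → a: starts with a
P → ; ;: starts with ';'

The grammar has direct left recursion on: P.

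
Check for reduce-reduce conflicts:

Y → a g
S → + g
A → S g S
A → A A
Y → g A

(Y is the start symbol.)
No reduce-reduce conflicts

Augment with Y' → Y and build the canonical LR(0) collection (I0 = CLOSURE({[Y' → . Y]}), then GOTO on every symbol after a dot until no new states appear). It has 12 states:
  I0: { [Y → . a g], [Y → . g A], [Y' → . Y] }  — shift
  I1: { [Y' → Y .] }  — accept
  I2: { [Y → a . g] }  — shift
  I3: { [A → . A A], [A → . S g S], [S → . + g], [Y → g . A] }  — shift
  I4: { [S → + . g] }  — shift
  I5: { [A → . A A], [A → . S g S], [A → A . A], [S → . + g], [Y → g A .] }  — shift, reduce
  I6: { [A → S . g S] }  — shift
  I7: { [A → S g . S], [S → . + g] }  — shift
  I8: { [A → S g S .] }  — reduce
  I9: { [A → . A A], [A → . S g S], [A → A . A], [A → A A .], [S → . + g] }  — shift, reduce
  I10: { [S → + g .] }  — reduce
  I11: { [Y → a g .] }  — reduce

No state contains more than one complete item.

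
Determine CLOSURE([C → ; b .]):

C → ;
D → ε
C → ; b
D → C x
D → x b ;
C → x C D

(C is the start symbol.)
{ [C → ; b .] }

Start with: [C → ; b .]
The dot is at the end, so nothing is added.

CLOSURE = { [C → ; b .] }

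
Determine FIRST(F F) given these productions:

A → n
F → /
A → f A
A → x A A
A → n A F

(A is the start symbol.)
FIRST sets of the non-terminals involved (from the grammar, by fixed-point iteration):
  FIRST(F) = { '/' }

To compute FIRST(F F), process the symbols left to right:
Symbol F is a non-terminal. Add FIRST(F) \ {ε} = { '/' }
F is not nullable (ε ∉ FIRST(F)), so stop here.
FIRST(F F) = { '/' }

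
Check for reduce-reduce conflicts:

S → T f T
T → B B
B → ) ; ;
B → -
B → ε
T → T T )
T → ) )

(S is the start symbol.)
Yes — I8: [B → .] vs [S → T f T .]

Augment with S' → S and build the canonical LR(0) collection (I0 = CLOSURE({[S' → . S]}), then GOTO on every symbol after a dot until no new states appear). It has 15 states:
  I0: { [B → . ) ; ;], [B → . -], [B → .], [S → . T f T], [S' → . S], [T → . ) )], [T → . B B], [T → . T T )] }  — shift, reduce
  I1: { [B → ) . ; ;], [T → ) . )] }  — shift
  I2: { [B → - .] }  — reduce
  I3: { [B → . ) ; ;], [B → . -], [B → .], [T → B . B] }  — shift, reduce
  I4: { [S' → S .] }  — accept
  I5: { [B → . ) ; ;], [B → . -], [B → .], [S → T . f T], [T → . ) )], [T → . B B], [T → . T T )], [T → T . T )] }  — shift, reduce
  I6: { [B → . ) ; ;], [B → . -], [B → .], [T → . ) )], [T → . B B], [T → . T T )], [T → T . T )], [T → T T . )] }  — shift, reduce
  I7: { [B → . ) ; ;], [B → . -], [B → .], [S → T f . T], [T → . ) )], [T → . B B], [T → . T T )] }  — shift, reduce
  I8: { [B → . ) ; ;], [B → . -], [B → .], [S → T f T .], [T → . ) )], [T → . B B], [T → . T T )], [T → T . T )] }  — shift, 2 reduces
  I9: { [B → ) . ; ;], [T → ) . )], [T → T T ) .] }  — shift, reduce
  I10: { [T → ) ) .] }  — reduce
  I11: { [B → ) ; . ;] }  — shift
  I12: { [B → ) ; ; .] }  — reduce
  I13: { [B → ) . ; ;] }  — shift
  I14: { [T → B B .] }  — reduce

I8 contains complete items [B → .], [S → T f T .] — reduce-reduce conflict.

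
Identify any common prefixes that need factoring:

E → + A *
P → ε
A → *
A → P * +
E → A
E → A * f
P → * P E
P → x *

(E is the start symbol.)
Left-factoring is needed when two productions for the same non-terminal
share a common prefix on the right-hand side.

Productions for E:
  E → + A *
  E → A
  E → A * f
Productions for P:
  P → ε
  P → * P E
  P → x *
Productions for A:
  A → *
  A → P * +

Found common prefix 'A' in productions for E

Answer: Yes, E has productions with common prefix 'A'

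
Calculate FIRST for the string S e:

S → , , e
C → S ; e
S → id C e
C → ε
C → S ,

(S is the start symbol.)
{ ',', 'id' }

FIRST sets of the non-terminals involved (from the grammar, by fixed-point iteration):
  FIRST(S) = { ',', 'id' }

To compute FIRST(S e), process the symbols left to right:
Symbol S is a non-terminal. Add FIRST(S) \ {ε} = { ',', 'id' }
S is not nullable (ε ∉ FIRST(S)), so stop here.
FIRST(S e) = { ',', 'id' }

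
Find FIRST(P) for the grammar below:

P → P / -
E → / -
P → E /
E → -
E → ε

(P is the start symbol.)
{ '-', '/' }

To compute FIRST(P), examine every production with P on the left-hand side, reading each right-hand side left to right until a non-nullable symbol is reached.

FIRST sets of the other non-terminals involved (by the same procedure, iterated to a fixed point):
  FIRST(E) = { '-', '/', ε }

From P → P / -:
  - P is the symbol being defined: contributes nothing new
    P is not nullable, so stop
From P → E /:
  - E is a non-terminal: add FIRST(E) \ {ε} = { '-', '/' }
    E is nullable, so continue to the next symbol
  - '/' is a terminal: add '/' and stop

Collecting: FIRST(P) = { '-', '/' }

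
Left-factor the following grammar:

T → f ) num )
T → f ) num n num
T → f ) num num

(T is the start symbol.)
T → f ) num T'
T' → )
T' → n num
T' → num

Left-factoring transforms A → αβ₁ | αβ₂ into A → αA' and A' → β₁ | β₂
(α is the longest common prefix among the alternatives). Repeat until
no nonterminal has two alternatives with a common prefix.

Round 1: T has alternatives sharing prefix 'f ) num'. Introduce T': T → f ) num T'
  Add: T' → )
  Add: T' → n num
  Add: T' → num

No remaining common prefixes — done.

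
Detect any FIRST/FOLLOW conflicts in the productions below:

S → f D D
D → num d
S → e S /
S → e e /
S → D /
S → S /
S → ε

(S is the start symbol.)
Yes. S → S '/' with FOLLOW(S) on { '/' }

A FIRST/FOLLOW conflict occurs when a non-terminal N has a nullable alternative N → β (β ⇒* ε) and another alternative N → α with FIRST(α) ∩ FOLLOW(N) ≠ ∅: on such a lookahead the parser cannot decide between expanding α and letting N vanish via β.

Nullable non-terminals: S.
FIRST sets used below: FIRST(D) = { 'num' }, FIRST(S) = { '/', 'e', 'f', 'num', ε }

S: nullable alternative(s) S → ε; FOLLOW(S) = { $, '/' }
  S → f D D: FIRST \ {ε} = { 'f' } — disjoint from FOLLOW(S)
  S → e S /: FIRST \ {ε} = { 'e' } — disjoint from FOLLOW(S)
  S → e e /: FIRST \ {ε} = { 'e' } — disjoint from FOLLOW(S)
  S → D /: FIRST \ {ε} = { 'num' } — disjoint from FOLLOW(S)
  S → S /: FIRST \ {ε} = { '/', 'e', 'f', 'num' } — overlaps FOLLOW(S) on { '/' }: CONFLICT
  S → ε: FIRST \ {ε} = { } — this is the only nullable alternative, skip

D has no nullable alternative, so no FIRST/FOLLOW check is needed there.

So the grammar has 1 FIRST/FOLLOW conflict (marked CONFLICT above).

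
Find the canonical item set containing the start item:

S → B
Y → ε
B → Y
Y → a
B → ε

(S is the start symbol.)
First, augment the grammar with S' → S
I₀ = CLOSURE({ [S' → . S] }):
  [S' → . S] has the dot before S: add [S → . B]
  [S → . B] has the dot before B: add [B → . Y], [B → .]
  [B → . Y] has the dot before Y: add [Y → .], [Y → . a]
No further items can be added.

I₀ = { [B → . Y], [B → .], [S → . B], [S' → . S], [Y → . a], [Y → .] }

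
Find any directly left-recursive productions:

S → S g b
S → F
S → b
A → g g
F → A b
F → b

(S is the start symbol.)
Yes, S is left-recursive

S → S g b: LEFT RECURSIVE (starts with S)
S → F: starts with F
S → b: starts with b
A → g g: starts with g
F → A b: starts with A
F → b: starts with b

The grammar has direct left recursion on: S.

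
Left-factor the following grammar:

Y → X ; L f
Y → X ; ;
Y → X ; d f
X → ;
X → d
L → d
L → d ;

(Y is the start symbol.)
Left-factoring transforms A → αβ₁ | αβ₂ into A → αA' and A' → β₁ | β₂
(α is the longest common prefix among the alternatives). Repeat until
no nonterminal has two alternatives with a common prefix.

Round 1: Y has alternatives sharing prefix 'X ;'. Introduce Y': Y → X ; Y'
  Add: Y' → L f
  Add: Y' → ;
  Add: Y' → d f

Round 2: L has alternatives sharing prefix 'd'. Introduce L': L → d L'
  Add: L' → ε
  Add: L' → ;

No remaining common prefixes — done.

Resulting grammar:
Y → X ; Y'
Y' → L f
Y' → ;
Y' → d f
X → ;
X → d
L → d L'
L' → ε
L' → ;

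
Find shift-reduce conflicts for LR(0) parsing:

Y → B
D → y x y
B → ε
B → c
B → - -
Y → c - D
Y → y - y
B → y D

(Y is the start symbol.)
Yes — I0: [B → .] vs [B → . - -]; I4: [B → c .] vs [Y → c . - D]

A shift-reduce conflict occurs when an LR(0) state has both:
  - a complete (reduce) item [A → α .] (dot at the end), and
  - a shift item [B → β . c γ] (dot before a terminal).

Augment with Y' → Y and build the canonical LR(0) collection (I0 = CLOSURE({[Y' → . Y]}), then GOTO on every symbol after a dot until no new states appear). It has 15 states:
  I0: { [B → . - -], [B → . c], [B → . y D], [B → .], [Y → . B], [Y → . c - D], [Y → . y - y], [Y' → . Y] }  — shift, reduce
  I1: { [B → - . -] }  — shift
  I2: { [Y → B .] }  — reduce
  I3: { [Y' → Y .] }  — accept
  I4: { [B → c .], [Y → c . - D] }  — shift, reduce
  I5: { [B → y . D], [D → . y x y], [Y → y . - y] }  — shift
  I6: { [Y → y - . y] }  — shift
  I7: { [B → y D .] }  — reduce
  I8: { [D → y . x y] }  — shift
  I9: { [D → y x . y] }  — shift
  I10: { [D → y x y .] }  — reduce
  I11: { [Y → y - y .] }  — reduce
  I12: { [D → . y x y], [Y → c - . D] }  — shift
  I13: { [Y → c - D .] }  — reduce
  I14: { [B → - - .] }  — reduce

I0 contains reduce item [B → .] and shift items [B → . - -], [B → . c], [B → . y D], [Y → . c - D], [Y → . y - y] — shift-reduce conflict.
I4 contains reduce item [B → c .] and shift item [Y → c . - D] — shift-reduce conflict.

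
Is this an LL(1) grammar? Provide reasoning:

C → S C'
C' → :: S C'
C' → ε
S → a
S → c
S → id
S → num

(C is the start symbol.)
A grammar is LL(1) if for each non-terminal N with multiple productions, the predict sets of those productions are pairwise disjoint, where PREDICT(N → α) = (FIRST(α) \ {ε}) ∪ (FOLLOW(N) if α ⇒* ε).

Relevant sets:
  FOLLOW(C') = { $ }

For C':
  PREDICT(C' → :: S C') = { '::' }
  PREDICT(C' → ε) = { $ }
For S:
  PREDICT(S → a) = { 'a' }
  PREDICT(S → c) = { 'c' }
  PREDICT(S → id) = { 'id' }
  PREDICT(S → num) = { 'num' }
C has a single production, so nothing to check there.

All predict sets are disjoint. The grammar IS LL(1).

Answer: Yes, the grammar is LL(1).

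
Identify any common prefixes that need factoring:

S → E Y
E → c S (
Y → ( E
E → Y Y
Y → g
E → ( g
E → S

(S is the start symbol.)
Left-factoring is needed when two productions for the same non-terminal
share a common prefix on the right-hand side.

Productions for E:
  E → c S (
  E → Y Y
  E → ( g
  E → S
Productions for Y:
  Y → ( E
  Y → g

No common prefixes found.

Answer: No, left-factoring is not needed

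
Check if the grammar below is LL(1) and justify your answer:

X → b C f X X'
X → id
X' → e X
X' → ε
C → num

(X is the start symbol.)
No. Predict set conflict for X': { 'e' }

Relevant sets:
  FOLLOW(X') = { $, 'e' }

For X:
  PREDICT(X → b C f X X') = { 'b' }
  PREDICT(X → id) = { 'id' }
For X':
  PREDICT(X' → e X) = { 'e' }
  PREDICT(X' → ε) = { $, 'e' }
C has a single production, so nothing to check there.

Conflict found: Predict set conflict for X': { 'e' }
The grammar is NOT LL(1).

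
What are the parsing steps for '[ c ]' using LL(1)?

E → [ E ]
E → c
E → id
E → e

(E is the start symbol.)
LL(1) parsing maintains a stack (initially the start symbol over $) and the input. At each step: if the stack top is a terminal, match it against the current input token; if it is a non-terminal N, replace it with the RHS of M[N, lookahead] (the unique production whose predict set contains the lookahead).

Stack is shown with the top on the left.

Stack    Input    Action
------------------------
E $      [ c ] $  output E → [ E ]
[ E ] $  [ c ] $  match '['
E ] $    c ] $    output E → c
c ] $    c ] $    match 'c'
] $      ] $      match ']'
$        $        accept

The string is accepted.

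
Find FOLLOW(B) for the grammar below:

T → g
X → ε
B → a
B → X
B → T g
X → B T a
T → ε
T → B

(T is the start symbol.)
In X → B T a: B is followed by T a, add FIRST(T a) \ {ε} = { 'a', 'g' }
In T → B: B is at the end, add FOLLOW(T)

The FOLLOW sets referred to above (computed the same way, to a fixed point):
  FOLLOW(T) = { $, 'a', 'g' }

Taking the union: FOLLOW(B) = { $, 'a', 'g' }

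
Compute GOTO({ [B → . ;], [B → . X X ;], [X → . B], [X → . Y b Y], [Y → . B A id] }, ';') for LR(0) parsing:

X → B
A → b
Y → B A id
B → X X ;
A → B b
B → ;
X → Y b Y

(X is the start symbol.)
{ [B → ; .] }

GOTO(I, ';') = CLOSURE({ [A → αX.β] : [A → α.Xβ] ∈ I, X = ';' })

Items with dot before ';', with the dot advanced:
  [B → . ;] → [B → ; .]
Closure adds nothing (no advanced item has the dot before a non-terminal).

GOTO = { [B → ; .] }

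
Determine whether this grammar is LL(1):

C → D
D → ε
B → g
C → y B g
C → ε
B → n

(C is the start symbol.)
A grammar is LL(1) if for each non-terminal N with multiple productions, the predict sets of those productions are pairwise disjoint, where PREDICT(N → α) = (FIRST(α) \ {ε}) ∪ (FOLLOW(N) if α ⇒* ε).

Relevant sets:
  FIRST(D) = { ε }
  FOLLOW(C) = { $ }

For C:
  PREDICT(C → D) = { $ }
  PREDICT(C → y B g) = { 'y' }
  PREDICT(C → ε) = { $ }
For B:
  PREDICT(B → g) = { 'g' }
  PREDICT(B → n) = { 'n' }
D has a single production, so nothing to check there.

Conflict found: Predict set conflict for C: { $ }
The grammar is NOT LL(1).

Answer: No. Predict set conflict for C: { $ }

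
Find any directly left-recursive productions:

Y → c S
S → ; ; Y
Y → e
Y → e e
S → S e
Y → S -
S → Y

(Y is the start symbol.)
Direct left recursion occurs when N → N α for some non-terminal N (the right-hand side begins with the left-hand side itself).

Y → c S: starts with c
S → ; ; Y: starts with ';'
Y → e: starts with e
Y → e e: starts with e
S → S e: LEFT RECURSIVE (starts with S)
Y → S -: starts with S
S → Y: starts with Y

The grammar has direct left recursion on: S.

Answer: Yes, S is left-recursive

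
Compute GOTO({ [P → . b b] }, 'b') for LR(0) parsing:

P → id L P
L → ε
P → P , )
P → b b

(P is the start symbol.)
{ [P → b . b] }

GOTO(I, 'b') = CLOSURE({ [A → αX.β] : [A → α.Xβ] ∈ I, X = 'b' })

Items with dot before 'b', with the dot advanced:
  [P → . b b] → [P → b . b]
Closure adds nothing (no advanced item has the dot before a non-terminal).

GOTO = { [P → b . b] }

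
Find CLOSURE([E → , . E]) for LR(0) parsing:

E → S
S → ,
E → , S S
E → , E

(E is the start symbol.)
Start with: [E → , . E]
  [E → , . E] has the dot before E: add [E → . S], [E → . , S S], [E → . , E]
  [E → . S] has the dot before S: add [S → . ,]
No further items can be added.

CLOSURE = { [E → , . E], [E → . , E], [E → . , S S], [E → . S], [S → . ,] }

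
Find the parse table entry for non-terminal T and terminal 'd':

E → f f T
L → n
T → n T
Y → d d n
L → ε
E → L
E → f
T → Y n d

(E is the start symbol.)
To find M[T, 'd'], we find productions for T where 'd' is in the predict set (PREDICT(N → α) = (FIRST(α) \ {ε}) ∪ (FOLLOW(N) if α ⇒* ε)).

Relevant sets:
  FIRST(Y) = { 'd' }

T → n T: PREDICT = { 'n' }
T → Y n d: PREDICT = { 'd' }
  'd' is in predict set, so this production goes in M[T, 'd']

M[T, 'd'] = T → Y n d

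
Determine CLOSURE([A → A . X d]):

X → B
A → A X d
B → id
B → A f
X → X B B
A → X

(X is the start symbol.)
To compute CLOSURE, for each item [A → α.Bβ] where B is a non-terminal, add [B → .γ] for all productions B → γ; repeat for the newly added items until nothing changes.

Start with: [A → A . X d]
  [A → A . X d] has the dot before X: add [X → . B], [X → . X B B]
  [X → . B] has the dot before B: add [B → . id], [B → . A f]
  [B → . A f] has the dot before A: add [A → . A X d], [A → . X]
No further items can be added.

CLOSURE = { [A → . A X d], [A → . X], [A → A . X d], [B → . A f], [B → . id], [X → . B], [X → . X B B] }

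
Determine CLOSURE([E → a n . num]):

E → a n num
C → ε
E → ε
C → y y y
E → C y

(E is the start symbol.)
{ [E → a n . num] }

To compute CLOSURE, for each item [A → α.Bβ] where B is a non-terminal, add [B → .γ] for all productions B → γ; repeat for the newly added items until nothing changes.

Start with: [E → a n . num]
The dot precedes the terminal num, so nothing is added.

CLOSURE = { [E → a n . num] }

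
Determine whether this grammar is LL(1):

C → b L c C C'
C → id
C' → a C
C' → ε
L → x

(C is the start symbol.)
No. Predict set conflict for C': { 'a' }

A grammar is LL(1) if for each non-terminal N with multiple productions, the predict sets of those productions are pairwise disjoint, where PREDICT(N → α) = (FIRST(α) \ {ε}) ∪ (FOLLOW(N) if α ⇒* ε).

Relevant sets:
  FOLLOW(C') = { $, 'a' }

For C:
  PREDICT(C → b L c C C') = { 'b' }
  PREDICT(C → id) = { 'id' }
For C':
  PREDICT(C' → a C) = { 'a' }
  PREDICT(C' → ε) = { $, 'a' }
L has a single production, so nothing to check there.

Conflict found: Predict set conflict for C': { 'a' }
The grammar is NOT LL(1).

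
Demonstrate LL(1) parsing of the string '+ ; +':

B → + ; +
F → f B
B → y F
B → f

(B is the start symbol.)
Stack is shown with the top on the left.

Stack    Input    Action
------------------------
B $      + ; + $  output B → + ; +
+ ; + $  + ; + $  match '+'
; + $    ; + $    match ';'
+ $      + $      match '+'
$        $        accept

The string is accepted.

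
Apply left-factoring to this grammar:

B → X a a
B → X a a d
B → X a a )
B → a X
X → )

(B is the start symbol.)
Left-factoring transforms A → αβ₁ | αβ₂ into A → αA' and A' → β₁ | β₂
(α is the longest common prefix among the alternatives). Repeat until
no nonterminal has two alternatives with a common prefix.

Round 1: B has alternatives sharing prefix 'X a a'. Introduce B': B → X a a B'
  Add: B' → ε
  Add: B' → d
  Add: B' → )

No remaining common prefixes — done.

Resulting grammar:
B → X a a B'
B' → ε
B' → d
B' → )
B → a X
X → )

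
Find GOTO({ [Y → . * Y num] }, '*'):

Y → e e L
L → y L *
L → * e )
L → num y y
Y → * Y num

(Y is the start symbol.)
{ [Y → * . Y num], [Y → . * Y num], [Y → . e e L] }

GOTO(I, '*') = CLOSURE({ [A → αX.β] : [A → α.Xβ] ∈ I, X = '*' })

Items with dot before '*', with the dot advanced:
  [Y → . * Y num] → [Y → * . Y num]
Closure of the advanced items:
  [Y → * . Y num] has the dot before Y: add [Y → . e e L], [Y → . * Y num]

GOTO = { [Y → * . Y num], [Y → . * Y num], [Y → . e e L] }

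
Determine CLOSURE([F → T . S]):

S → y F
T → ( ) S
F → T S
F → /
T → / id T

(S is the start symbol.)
{ [F → T . S], [S → . y F] }

To compute CLOSURE, for each item [A → α.Bβ] where B is a non-terminal, add [B → .γ] for all productions B → γ; repeat for the newly added items until nothing changes.

Start with: [F → T . S]
  [F → T . S] has the dot before S: add [S → . y F]
No further items can be added.

CLOSURE = { [F → T . S], [S → . y F] }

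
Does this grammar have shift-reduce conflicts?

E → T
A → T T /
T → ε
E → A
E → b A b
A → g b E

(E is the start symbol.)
Yes — I0: [T → .] vs [A → . g b E]; I4: [T → .] vs [A → . g b E]; I6: [T → .] vs [A → . g b E]

Augment with E' → E and build the canonical LR(0) collection (I0 = CLOSURE({[E' → . E]}), then GOTO on every symbol after a dot until no new states appear). It has 13 states:
  I0: { [A → . T T /], [A → . g b E], [E → . A], [E → . T], [E → . b A b], [E' → . E], [T → .] }  — shift, reduce
  I1: { [E → A .] }  — reduce
  I2: { [E' → E .] }  — accept
  I3: { [A → T . T /], [E → T .], [T → .] }  — 2 reduces
  I4: { [A → . T T /], [A → . g b E], [E → b . A b], [T → .] }  — shift, reduce
  I5: { [A → g . b E] }  — shift
  I6: { [A → . T T /], [A → . g b E], [A → g b . E], [E → . A], [E → . T], [E → . b A b], [T → .] }  — shift, reduce
  I7: { [A → g b E .] }  — reduce
  I8: { [E → b A . b] }  — shift
  I9: { [A → T . T /], [T → .] }  — reduce
  I10: { [A → T T . /] }  — shift
  I11: { [A → T T / .] }  — reduce
  I12: { [E → b A b .] }  — reduce

I0 contains reduce item [T → .] and shift items [A → . g b E], [E → . b A b] — shift-reduce conflict.
I4 contains reduce item [T → .] and shift item [A → . g b E] — shift-reduce conflict.
I6 contains reduce item [T → .] and shift items [A → . g b E], [E → . b A b] — shift-reduce conflict.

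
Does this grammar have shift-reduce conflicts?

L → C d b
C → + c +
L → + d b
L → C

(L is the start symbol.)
Yes — I2: [L → C .] vs [L → C . d b]

Augment with L' → L and build the canonical LR(0) collection (I0 = CLOSURE({[L' → . L]}), then GOTO on every symbol after a dot until no new states appear). It has 10 states:
  I0: { [C → . + c +], [L → . + d b], [L → . C d b], [L → . C], [L' → . L] }  — shift
  I1: { [C → + . c +], [L → + . d b] }  — shift
  I2: { [L → C . d b], [L → C .] }  — shift, reduce
  I3: { [L' → L .] }  — accept
  I4: { [L → C d . b] }  — shift
  I5: { [L → C d b .] }  — reduce
  I6: { [C → + c . +] }  — shift
  I7: { [L → + d . b] }  — shift
  I8: { [L → + d b .] }  — reduce
  I9: { [C → + c + .] }  — reduce

I2 contains reduce item [L → C .] and shift item [L → C . d b] — shift-reduce conflict.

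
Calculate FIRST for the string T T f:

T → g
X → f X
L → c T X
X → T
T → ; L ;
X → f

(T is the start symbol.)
FIRST sets of the non-terminals involved (from the grammar, by fixed-point iteration):
  FIRST(T) = { ';', 'g' }

To compute FIRST(T T f), process the symbols left to right:
Symbol T is a non-terminal. Add FIRST(T) \ {ε} = { ';', 'g' }
T is not nullable (ε ∉ FIRST(T)), so stop here.
FIRST(T T f) = { ';', 'g' }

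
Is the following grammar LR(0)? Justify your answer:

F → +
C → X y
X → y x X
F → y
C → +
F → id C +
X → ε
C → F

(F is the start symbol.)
No. Shift-reduce conflict between [X → .] and [C → . +]

Augment with F' → F and build the canonical LR(0) collection (I0 = CLOSURE({[F' → . F]}), then GOTO on every symbol after a dot until no new states appear). It has 15 states:
  I0: { [F → . +], [F → . id C +], [F → . y], [F' → . F] }  — shift
  I1: { [F → + .] }  — reduce
  I2: { [F' → F .] }  — accept
  I3: { [C → . +], [C → . F], [C → . X y], [F → . +], [F → . id C +], [F → . y], [F → id . C +], [X → . y x X], [X → .] }  — shift, reduce
  I4: { [F → y .] }  — reduce
  I5: { [C → + .], [F → + .] }  — 2 reduces
  I6: { [F → id C . +] }  — shift
  I7: { [C → F .] }  — reduce
  I8: { [C → X . y] }  — shift
  I9: { [F → y .], [X → y . x X] }  — shift, reduce
  I10: { [X → . y x X], [X → .], [X → y x . X] }  — shift, reduce
  I11: { [X → y x X .] }  — reduce
  I12: { [X → y . x X] }  — shift
  I13: { [C → X y .] }  — reduce
  I14: { [F → id C + .] }  — reduce

Conflict in state I3:
  Shift-reduce conflict between [X → .] and [C → . +]
So the grammar is NOT LR(0).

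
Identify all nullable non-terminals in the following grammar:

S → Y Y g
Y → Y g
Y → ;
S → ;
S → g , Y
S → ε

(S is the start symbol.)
{ 'S' }

A non-terminal is nullable if it can derive ε (the empty string): either it has an ε-production, or it has a production whose right-hand side consists entirely of nullable non-terminals.

ε-productions: S → ε
So S is immediately nullable.
No further non-terminal can be added: every production for the remaining non-terminals contains a terminal or a non-nullable non-terminal.
Nullable = { 'S' }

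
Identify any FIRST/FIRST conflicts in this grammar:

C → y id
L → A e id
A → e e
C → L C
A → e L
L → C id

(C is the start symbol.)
Yes. C → y id / C → L C on { 'y' }; L → A e id / L → C id on { 'e' }; A → e e / A → e L on { 'e' }

A FIRST/FIRST conflict occurs when two productions N → α and N → β for the same non-terminal have FIRST(α) ∩ FIRST(β) ≠ ∅ (with ε ∈ FIRST of a nullable right-hand side, so two nullable alternatives also conflict).

FIRST sets of the non-terminals at (or reachable through a nullable prefix from) the front of some alternative:
  FIRST(L) = { 'e', 'y' }
  FIRST(A) = { 'e' }
  FIRST(C) = { 'e', 'y' }

Productions for C:
  C → y id: FIRST = { 'y' }
  C → L C: FIRST = { 'e', 'y' }
Productions for L:
  L → A e id: FIRST = { 'e' }
  L → C id: FIRST = { 'e', 'y' }
Productions for A:
  A → e e: FIRST = { 'e' }
  A → e L: FIRST = { 'e' }

Conflict for C: C → y id and C → L C
  Overlap: { 'y' }
Conflict for L: L → A e id and L → C id
  Overlap: { 'e' }
Conflict for A: A → e e and A → e L
  Overlap: { 'e' }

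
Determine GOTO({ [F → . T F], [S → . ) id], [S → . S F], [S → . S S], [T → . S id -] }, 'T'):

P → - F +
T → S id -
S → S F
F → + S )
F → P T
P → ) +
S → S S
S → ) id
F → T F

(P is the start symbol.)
{ [F → . + S )], [F → . P T], [F → . T F], [F → T . F], [P → . ) +], [P → . - F +], [S → . ) id], [S → . S F], [S → . S S], [T → . S id -] }

GOTO(I, 'T') = CLOSURE({ [A → αX.β] : [A → α.Xβ] ∈ I, X = 'T' })

Items with dot before 'T', with the dot advanced:
  [F → . T F] → [F → T . F]
Closure of the advanced items:
  [F → T . F] has the dot before F: add [F → . + S )], [F → . P T], [F → . T F]
  [F → . P T] has the dot before P: add [P → . - F +], [P → . ) +]
  [F → . T F] has the dot before T: add [T → . S id -]
  [T → . S id -] has the dot before S: add [S → . S F], [S → . S S], [S → . ) id]

GOTO = { [F → . + S )], [F → . P T], [F → . T F], [F → T . F], [P → . ) +], [P → . - F +], [S → . ) id], [S → . S F], [S → . S S], [T → . S id -] }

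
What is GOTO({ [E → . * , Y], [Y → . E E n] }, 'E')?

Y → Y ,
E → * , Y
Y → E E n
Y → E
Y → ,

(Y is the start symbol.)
GOTO(I, 'E') = CLOSURE({ [A → αX.β] : [A → α.Xβ] ∈ I, X = 'E' })

Items with dot before 'E', with the dot advanced:
  [Y → . E E n] → [Y → E . E n]
Closure of the advanced items:
  [Y → E . E n] has the dot before E: add [E → . * , Y]

GOTO = { [E → . * , Y], [Y → E . E n] }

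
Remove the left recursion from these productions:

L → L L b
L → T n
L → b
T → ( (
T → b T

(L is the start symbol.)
L → T n L'
L → b L'
L' → L b L'
L' → ε
T → ( (
T → b T

L is directly left-recursive. The standard transformation for
  A → A α₁ | ... | A α_m | β₁ | ... | β_n
is
  A  → β₁ A' | ... | β_n A'
  A' → α₁ A' | ... | α_m A' | ε

L → T n becomes L → T n L'
L → b becomes L → b L'
L → L L b becomes L' → L b L'
Add L' → ε

Productions for other non-terminals are unchanged:
  T → ( (
  T → b T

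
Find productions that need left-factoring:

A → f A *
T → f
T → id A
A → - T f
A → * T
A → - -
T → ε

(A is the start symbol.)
Left-factoring is needed when two productions for the same non-terminal
share a common prefix on the right-hand side.

Productions for A:
  A → f A *
  A → - T f
  A → * T
  A → - -
Productions for T:
  T → f
  T → id A
  T → ε

Found common prefix '-' in productions for A

Answer: Yes, A has productions with common prefix '-'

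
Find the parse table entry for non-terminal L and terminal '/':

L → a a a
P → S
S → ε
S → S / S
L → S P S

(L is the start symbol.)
L → S P S

To find M[L, '/'], we find productions for L where '/' is in the predict set (PREDICT(N → α) = (FIRST(α) \ {ε}) ∪ (FOLLOW(N) if α ⇒* ε)).

Relevant sets:
  FIRST(S) = { '/', ε }
  FIRST(P) = { '/', ε }
  FOLLOW(L) = { $ }

L → a a a: PREDICT = { 'a' }
L → S P S: PREDICT = { $, '/' }
  '/' is in predict set, so this production goes in M[L, '/']

M[L, '/'] = L → S P S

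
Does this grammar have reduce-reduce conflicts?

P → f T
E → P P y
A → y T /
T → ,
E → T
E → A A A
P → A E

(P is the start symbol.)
Augment with P' → P and build the canonical LR(0) collection (I0 = CLOSURE({[P' → . P]}), then GOTO on every symbol after a dot until no new states appear). It has 17 states:
  I0: { [A → . y T /], [P → . A E], [P → . f T], [P' → . P] }  — shift
  I1: { [A → . y T /], [E → . A A A], [E → . P P y], [E → . T], [P → . A E], [P → . f T], [P → A . E], [T → . ,] }  — shift
  I2: { [P' → P .] }  — accept
  I3: { [P → f . T], [T → . ,] }  — shift
  I4: { [A → y . T /], [T → . ,] }  — shift
  I5: { [T → , .] }  — reduce
  I6: { [A → y T . /] }  — shift
  I7: { [A → y T / .] }  — reduce
  I8: { [P → f T .] }  — reduce
  I9: { [A → . y T /], [E → . A A A], [E → . P P y], [E → . T], [E → A . A A], [P → . A E], [P → . f T], [P → A . E], [T → . ,] }  — shift
  I10: { [P → A E .] }  — reduce
  I11: { [A → . y T /], [E → P . P y], [P → . A E], [P → . f T] }  — shift
  I12: { [E → T .] }  — reduce
  I13: { [E → P P . y] }  — shift
  I14: { [E → P P y .] }  — reduce
  I15: { [A → . y T /], [E → . A A A], [E → . P P y], [E → . T], [E → A . A A], [E → A A . A], [P → . A E], [P → . f T], [P → A . E], [T → . ,] }  — shift
  I16: { [A → . y T /], [E → . A A A], [E → . P P y], [E → . T], [E → A . A A], [E → A A . A], [E → A A A .], [P → . A E], [P → . f T], [P → A . E], [T → . ,] }  — shift, reduce

No state contains more than one complete item.

Answer: No reduce-reduce conflicts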